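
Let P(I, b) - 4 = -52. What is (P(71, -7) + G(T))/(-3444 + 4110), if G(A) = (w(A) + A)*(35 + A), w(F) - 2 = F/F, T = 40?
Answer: 353/74 ≈ 4.7703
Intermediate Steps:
P(I, b) = -48 (P(I, b) = 4 - 52 = -48)
w(F) = 3 (w(F) = 2 + F/F = 2 + 1 = 3)
G(A) = (3 + A)*(35 + A)
(P(71, -7) + G(T))/(-3444 + 4110) = (-48 + (105 + 40**2 + 38*40))/(-3444 + 4110) = (-48 + (105 + 1600 + 1520))/666 = (-48 + 3225)*(1/666) = 3177*(1/666) = 353/74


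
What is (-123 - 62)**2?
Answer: 34225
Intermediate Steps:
(-123 - 62)**2 = (-185)**2 = 34225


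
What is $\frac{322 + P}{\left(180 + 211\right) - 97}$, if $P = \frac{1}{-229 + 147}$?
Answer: $\frac{8801}{8036} \approx 1.0952$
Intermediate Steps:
$P = - \frac{1}{82}$ ($P = \frac{1}{-82} = - \frac{1}{82} \approx -0.012195$)
$\frac{322 + P}{\left(180 + 211\right) - 97} = \frac{322 - \frac{1}{82}}{\left(180 + 211\right) - 97} = \frac{26403}{82 \left(391 - 97\right)} = \frac{26403}{82 \cdot 294} = \frac{26403}{82} \cdot \frac{1}{294} = \frac{8801}{8036}$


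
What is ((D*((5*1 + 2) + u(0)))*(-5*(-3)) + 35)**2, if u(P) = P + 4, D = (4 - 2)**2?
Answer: 483025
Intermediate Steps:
D = 4 (D = 2**2 = 4)
u(P) = 4 + P
((D*((5*1 + 2) + u(0)))*(-5*(-3)) + 35)**2 = ((4*((5*1 + 2) + (4 + 0)))*(-5*(-3)) + 35)**2 = ((4*((5 + 2) + 4))*15 + 35)**2 = ((4*(7 + 4))*15 + 35)**2 = ((4*11)*15 + 35)**2 = (44*15 + 35)**2 = (660 + 35)**2 = 695**2 = 483025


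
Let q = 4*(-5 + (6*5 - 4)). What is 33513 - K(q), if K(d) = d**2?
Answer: 26457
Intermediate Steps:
q = 84 (q = 4*(-5 + (30 - 4)) = 4*(-5 + 26) = 4*21 = 84)
33513 - K(q) = 33513 - 1*84**2 = 33513 - 1*7056 = 33513 - 7056 = 26457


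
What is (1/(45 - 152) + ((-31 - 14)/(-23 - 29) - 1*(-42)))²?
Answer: 56858879401/30958096 ≈ 1836.6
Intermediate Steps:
(1/(45 - 152) + ((-31 - 14)/(-23 - 29) - 1*(-42)))² = (1/(-107) + (-45/(-52) + 42))² = (-1/107 + (-45*(-1/52) + 42))² = (-1/107 + (45/52 + 42))² = (-1/107 + 2229/52)² = (238451/5564)² = 56858879401/30958096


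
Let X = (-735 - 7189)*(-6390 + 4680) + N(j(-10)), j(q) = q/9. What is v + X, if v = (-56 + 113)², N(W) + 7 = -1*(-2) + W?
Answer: 121979546/9 ≈ 1.3553e+7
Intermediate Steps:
j(q) = q/9 (j(q) = q*(⅑) = q/9)
N(W) = -5 + W (N(W) = -7 + (-1*(-2) + W) = -7 + (2 + W) = -5 + W)
v = 3249 (v = 57² = 3249)
X = 121950305/9 (X = (-735 - 7189)*(-6390 + 4680) + (-5 + (⅑)*(-10)) = -7924*(-1710) + (-5 - 10/9) = 13550040 - 55/9 = 121950305/9 ≈ 1.3550e+7)
v + X = 3249 + 121950305/9 = 121979546/9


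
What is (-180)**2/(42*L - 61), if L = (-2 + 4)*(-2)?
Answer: -32400/229 ≈ -141.48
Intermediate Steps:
L = -4 (L = 2*(-2) = -4)
(-180)**2/(42*L - 61) = (-180)**2/(42*(-4) - 61) = 32400/(-168 - 61) = 32400/(-229) = 32400*(-1/229) = -32400/229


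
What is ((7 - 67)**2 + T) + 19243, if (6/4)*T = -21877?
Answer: 24775/3 ≈ 8258.3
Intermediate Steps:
T = -43754/3 (T = (2/3)*(-21877) = -43754/3 ≈ -14585.)
((7 - 67)**2 + T) + 19243 = ((7 - 67)**2 - 43754/3) + 19243 = ((-60)**2 - 43754/3) + 19243 = (3600 - 43754/3) + 19243 = -32954/3 + 19243 = 24775/3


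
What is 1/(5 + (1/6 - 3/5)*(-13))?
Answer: 30/319 ≈ 0.094044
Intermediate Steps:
1/(5 + (1/6 - 3/5)*(-13)) = 1/(5 + (1*(⅙) - 3*⅕)*(-13)) = 1/(5 + (⅙ - ⅗)*(-13)) = 1/(5 - 13/30*(-13)) = 1/(5 + 169/30) = 1/(319/30) = 30/319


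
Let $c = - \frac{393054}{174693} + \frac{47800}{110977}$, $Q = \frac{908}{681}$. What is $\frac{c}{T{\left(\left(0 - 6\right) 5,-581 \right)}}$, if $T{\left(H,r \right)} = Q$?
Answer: $- \frac{17634814179}{12924603374} \approx -1.3644$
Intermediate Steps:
$Q = \frac{4}{3}$ ($Q = 908 \cdot \frac{1}{681} = \frac{4}{3} \approx 1.3333$)
$T{\left(H,r \right)} = \frac{4}{3}$
$c = - \frac{11756542786}{6462301687}$ ($c = \left(-393054\right) \frac{1}{174693} + 47800 \cdot \frac{1}{110977} = - \frac{131018}{58231} + \frac{47800}{110977} = - \frac{11756542786}{6462301687} \approx -1.8193$)
$\frac{c}{T{\left(\left(0 - 6\right) 5,-581 \right)}} = - \frac{11756542786}{6462301687 \cdot \frac{4}{3}} = \left(- \frac{11756542786}{6462301687}\right) \frac{3}{4} = - \frac{17634814179}{12924603374}$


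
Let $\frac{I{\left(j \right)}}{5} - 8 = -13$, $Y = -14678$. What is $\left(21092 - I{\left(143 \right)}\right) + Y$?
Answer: $6439$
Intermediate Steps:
$I{\left(j \right)} = -25$ ($I{\left(j \right)} = 40 + 5 \left(-13\right) = 40 - 65 = -25$)
$\left(21092 - I{\left(143 \right)}\right) + Y = \left(21092 - -25\right) - 14678 = \left(21092 + 25\right) - 14678 = 21117 - 14678 = 6439$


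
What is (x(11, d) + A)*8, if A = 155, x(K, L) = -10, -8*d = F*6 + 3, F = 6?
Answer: 1160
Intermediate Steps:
d = -39/8 (d = -(6*6 + 3)/8 = -(36 + 3)/8 = -⅛*39 = -39/8 ≈ -4.8750)
(x(11, d) + A)*8 = (-10 + 155)*8 = 145*8 = 1160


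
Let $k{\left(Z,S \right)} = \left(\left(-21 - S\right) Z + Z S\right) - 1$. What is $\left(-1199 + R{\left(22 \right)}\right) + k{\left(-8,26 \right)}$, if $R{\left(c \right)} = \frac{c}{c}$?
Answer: $-1031$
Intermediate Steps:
$R{\left(c \right)} = 1$
$k{\left(Z,S \right)} = -1 + S Z + Z \left(-21 - S\right)$ ($k{\left(Z,S \right)} = \left(Z \left(-21 - S\right) + S Z\right) - 1 = \left(S Z + Z \left(-21 - S\right)\right) - 1 = -1 + S Z + Z \left(-21 - S\right)$)
$\left(-1199 + R{\left(22 \right)}\right) + k{\left(-8,26 \right)} = \left(-1199 + 1\right) - -167 = -1198 + \left(-1 + 168\right) = -1198 + 167 = -1031$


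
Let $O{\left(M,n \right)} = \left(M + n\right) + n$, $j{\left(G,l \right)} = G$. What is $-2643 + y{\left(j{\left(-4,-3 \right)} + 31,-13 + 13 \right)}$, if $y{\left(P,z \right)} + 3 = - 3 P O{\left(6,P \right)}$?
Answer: $-7506$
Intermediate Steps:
$O{\left(M,n \right)} = M + 2 n$
$y{\left(P,z \right)} = -3 - 3 P \left(6 + 2 P\right)$ ($y{\left(P,z \right)} = -3 + - 3 P \left(6 + 2 P\right) = -3 - 3 P \left(6 + 2 P\right)$)
$-2643 + y{\left(j{\left(-4,-3 \right)} + 31,-13 + 13 \right)} = -2643 - \left(3 + 6 \left(-4 + 31\right) \left(3 + \left(-4 + 31\right)\right)\right) = -2643 - \left(3 + 162 \left(3 + 27\right)\right) = -2643 - \left(3 + 162 \cdot 30\right) = -2643 - 4863 = -7506$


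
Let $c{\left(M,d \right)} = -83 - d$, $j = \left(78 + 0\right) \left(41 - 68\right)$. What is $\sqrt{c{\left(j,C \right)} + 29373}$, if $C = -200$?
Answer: $\sqrt{29490} \approx 171.73$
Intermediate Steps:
$j = -2106$ ($j = 78 \left(-27\right) = -2106$)
$\sqrt{c{\left(j,C \right)} + 29373} = \sqrt{\left(-83 - -200\right) + 29373} = \sqrt{\left(-83 + 200\right) + 29373} = \sqrt{117 + 29373} = \sqrt{29490}$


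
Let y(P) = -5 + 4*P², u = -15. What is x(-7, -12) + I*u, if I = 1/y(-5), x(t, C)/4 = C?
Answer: -915/19 ≈ -48.158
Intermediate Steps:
x(t, C) = 4*C
I = 1/95 (I = 1/(-5 + 4*(-5)²) = 1/(-5 + 4*25) = 1/(-5 + 100) = 1/95 ≈ 0.010526)
x(-7, -12) + I*u = 4*(-12) + (1/95)*(-15) = -48 - 3/19 = -915/19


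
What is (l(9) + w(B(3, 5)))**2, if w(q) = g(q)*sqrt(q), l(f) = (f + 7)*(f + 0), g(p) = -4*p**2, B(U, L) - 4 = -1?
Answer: 24624 - 10368*sqrt(3) ≈ 6666.1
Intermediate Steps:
B(U, L) = 3 (B(U, L) = 4 - 1 = 3)
l(f) = f*(7 + f) (l(f) = (7 + f)*f = f*(7 + f))
w(q) = -4*q**(5/2) (w(q) = (-4*q**2)*sqrt(q) = -4*q**(5/2))
(l(9) + w(B(3, 5)))**2 = (9*(7 + 9) - 36*sqrt(3))**2 = (9*16 - 36*sqrt(3))**2 = (144 - 36*sqrt(3))**2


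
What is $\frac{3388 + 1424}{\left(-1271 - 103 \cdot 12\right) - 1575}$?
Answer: $- \frac{2406}{2041} \approx -1.1788$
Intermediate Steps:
$\frac{3388 + 1424}{\left(-1271 - 103 \cdot 12\right) - 1575} = \frac{4812}{\left(-1271 - 1236\right) - 1575} = \frac{4812}{-2507 - 1575} = \frac{4812}{-4082} = 4812 \left(- \frac{1}{4082}\right) = - \frac{2406}{2041}$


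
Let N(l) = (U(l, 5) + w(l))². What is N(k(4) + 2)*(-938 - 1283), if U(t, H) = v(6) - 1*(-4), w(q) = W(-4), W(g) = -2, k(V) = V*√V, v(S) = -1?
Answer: -2221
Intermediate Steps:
k(V) = V^(3/2)
w(q) = -2
U(t, H) = 3 (U(t, H) = -1 - 1*(-4) = -1 + 4 = 3)
N(l) = 1 (N(l) = (3 - 2)² = 1² = 1)
N(k(4) + 2)*(-938 - 1283) = 1*(-938 - 1283) = 1*(-2221) = -2221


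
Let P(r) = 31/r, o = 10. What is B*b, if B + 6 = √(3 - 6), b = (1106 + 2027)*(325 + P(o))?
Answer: -30838119/5 + 10279373*I*√3/10 ≈ -6.1676e+6 + 1.7804e+6*I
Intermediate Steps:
b = 10279373/10 (b = (1106 + 2027)*(325 + 31/10) = 3133*(325 + 31*(⅒)) = 3133*(325 + 31/10) = 3133*(3281/10) = 10279373/10 ≈ 1.0279e+6)
B = -6 + I*√3 (B = -6 + √(3 - 6) = -6 + √(-3) = -6 + I*√3 ≈ -6.0 + 1.732*I)
B*b = (-6 + I*√3)*(10279373/10) = -30838119/5 + 10279373*I*√3/10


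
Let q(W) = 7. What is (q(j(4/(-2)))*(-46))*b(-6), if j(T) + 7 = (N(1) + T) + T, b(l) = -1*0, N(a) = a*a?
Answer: 0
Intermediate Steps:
N(a) = a**2
b(l) = 0
j(T) = -6 + 2*T (j(T) = -7 + ((1**2 + T) + T) = -7 + ((1 + T) + T) = -7 + (1 + 2*T) = -6 + 2*T)
(q(j(4/(-2)))*(-46))*b(-6) = (7*(-46))*0 = -322*0 = 0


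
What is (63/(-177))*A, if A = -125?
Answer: 2625/59 ≈ 44.492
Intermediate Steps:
(63/(-177))*A = (63/(-177))*(-125) = (63*(-1/177))*(-125) = -21/59*(-125) = 2625/59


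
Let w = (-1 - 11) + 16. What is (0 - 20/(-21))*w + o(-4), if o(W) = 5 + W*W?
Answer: 521/21 ≈ 24.810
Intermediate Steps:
o(W) = 5 + W**2
w = 4 (w = -12 + 16 = 4)
(0 - 20/(-21))*w + o(-4) = (0 - 20/(-21))*4 + (5 + (-4)**2) = (0 - 20*(-1)/21)*4 + (5 + 16) = (0 - 1*(-20/21))*4 + 21 = (0 + 20/21)*4 + 21 = (20/21)*4 + 21 = 80/21 + 21 = 521/21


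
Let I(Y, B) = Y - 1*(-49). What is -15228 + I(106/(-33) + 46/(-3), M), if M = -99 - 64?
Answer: -167173/11 ≈ -15198.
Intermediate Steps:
M = -163
I(Y, B) = 49 + Y (I(Y, B) = Y + 49 = 49 + Y)
-15228 + I(106/(-33) + 46/(-3), M) = -15228 + (49 + (106/(-33) + 46/(-3))) = -15228 + (49 + (106*(-1/33) + 46*(-1/3))) = -15228 + (49 + (-106/33 - 46/3)) = -15228 + (49 - 204/11) = -15228 + 335/11 = -167173/11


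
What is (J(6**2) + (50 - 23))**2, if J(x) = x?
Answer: 3969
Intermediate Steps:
(J(6**2) + (50 - 23))**2 = (6**2 + (50 - 23))**2 = (36 + 27)**2 = 63**2 = 3969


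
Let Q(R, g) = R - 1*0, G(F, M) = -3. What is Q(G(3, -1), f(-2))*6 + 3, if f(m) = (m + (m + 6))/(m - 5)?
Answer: -15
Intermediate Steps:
f(m) = (6 + 2*m)/(-5 + m) (f(m) = (m + (6 + m))/(-5 + m) = (6 + 2*m)/(-5 + m))
Q(R, g) = R (Q(R, g) = R + 0 = R)
Q(G(3, -1), f(-2))*6 + 3 = -3*6 + 3 = -18 + 3 = -15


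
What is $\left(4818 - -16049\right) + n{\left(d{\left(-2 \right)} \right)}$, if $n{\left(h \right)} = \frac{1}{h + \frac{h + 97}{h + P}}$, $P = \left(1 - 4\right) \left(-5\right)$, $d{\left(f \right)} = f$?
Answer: $\frac{1439836}{69} \approx 20867.0$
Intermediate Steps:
$P = 15$ ($P = \left(-3\right) \left(-5\right) = 15$)
$n{\left(h \right)} = \frac{1}{h + \frac{97 + h}{15 + h}}$ ($n{\left(h \right)} = \frac{1}{h + \frac{h + 97}{h + 15}} = \frac{1}{h + \frac{97 + h}{15 + h}}$)
$\left(4818 - -16049\right) + n{\left(d{\left(-2 \right)} \right)} = \left(4818 - -16049\right) + \frac{15 - 2}{97 + \left(-2\right)^{2} + 16 \left(-2\right)} = \left(4818 + 16049\right) + \frac{1}{97 + 4 - 32} \cdot 13 = 20867 + \frac{1}{69} \cdot 13 = 20867 + \frac{13}{69} = \frac{1439836}{69}$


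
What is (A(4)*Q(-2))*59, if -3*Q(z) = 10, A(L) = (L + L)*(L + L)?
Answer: -37760/3 ≈ -12587.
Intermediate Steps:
A(L) = 4*L² (A(L) = (2*L)*(2*L) = 4*L²)
Q(z) = -10/3 (Q(z) = -⅓*10 = -10/3)
(A(4)*Q(-2))*59 = ((4*4²)*(-10/3))*59 = ((4*16)*(-10/3))*59 = (64*(-10/3))*59 = -640/3*59 = -37760/3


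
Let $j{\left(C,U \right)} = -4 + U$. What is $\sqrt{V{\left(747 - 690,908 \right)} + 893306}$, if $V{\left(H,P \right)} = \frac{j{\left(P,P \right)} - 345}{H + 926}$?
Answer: $\frac{\sqrt{863192310931}}{983} \approx 945.15$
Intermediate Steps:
$V{\left(H,P \right)} = \frac{-349 + P}{926 + H}$ ($V{\left(H,P \right)} = \frac{\left(-4 + P\right) - 345}{H + 926} = \frac{-349 + P}{926 + H}$)
$\sqrt{V{\left(747 - 690,908 \right)} + 893306} = \sqrt{\frac{-349 + 908}{926 + \left(747 - 690\right)} + 893306} = \sqrt{\frac{1}{926 + \left(747 - 690\right)} 559 + 893306} = \sqrt{\frac{1}{926 + 57} \cdot 559 + 893306} = \sqrt{\frac{1}{983} \cdot 559 + 893306} = \sqrt{\frac{559}{983} + 893306} = \sqrt{\frac{878120357}{983}} = \frac{\sqrt{863192310931}}{983}$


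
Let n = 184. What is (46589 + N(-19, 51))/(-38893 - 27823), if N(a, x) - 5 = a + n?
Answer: -46759/66716 ≈ -0.70087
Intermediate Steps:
N(a, x) = 189 + a (N(a, x) = 5 + (a + 184) = 5 + (184 + a) = 189 + a)
(46589 + N(-19, 51))/(-38893 - 27823) = (46589 + (189 - 19))/(-38893 - 27823) = (46589 + 170)/(-66716) = 46759*(-1/66716) = -46759/66716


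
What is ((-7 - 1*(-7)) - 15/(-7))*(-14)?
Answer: -30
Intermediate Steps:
((-7 - 1*(-7)) - 15/(-7))*(-14) = ((-7 + 7) - 15*(-⅐))*(-14) = (0 + 15/7)*(-14) = (15/7)*(-14) = -30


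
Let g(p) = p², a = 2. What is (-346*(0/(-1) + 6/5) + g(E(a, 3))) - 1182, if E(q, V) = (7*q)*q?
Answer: -4066/5 ≈ -813.20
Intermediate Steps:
E(q, V) = 7*q²
(-346*(0/(-1) + 6/5) + g(E(a, 3))) - 1182 = (-346*(0/(-1) + 6/5) + (7*2²)²) - 1182 = (-346*(0*(-1) + 6*(⅕)) + (7*4)²) - 1182 = (-346*(0 + 6/5) + 28²) - 1182 = (-346*6/5 + 784) - 1182 = (-2076/5 + 784) - 1182 = 1844/5 - 1182 = -4066/5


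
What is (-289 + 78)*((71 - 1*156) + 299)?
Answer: -45154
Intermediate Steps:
(-289 + 78)*((71 - 1*156) + 299) = -211*((71 - 156) + 299) = -211*(-85 + 299) = -211*214 = -45154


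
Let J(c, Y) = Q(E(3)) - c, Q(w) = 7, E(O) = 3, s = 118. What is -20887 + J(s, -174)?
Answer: -20998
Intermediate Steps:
J(c, Y) = 7 - c
-20887 + J(s, -174) = -20887 + (7 - 1*118) = -20887 + (7 - 118) = -20887 - 111 = -20998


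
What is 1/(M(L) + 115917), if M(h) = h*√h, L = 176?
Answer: 115917/13431299113 - 704*√11/13431299113 ≈ 8.4565e-6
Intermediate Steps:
M(h) = h^(3/2)
1/(M(L) + 115917) = 1/(176^(3/2) + 115917) = 1/(704*√11 + 115917) = 1/(115917 + 704*√11)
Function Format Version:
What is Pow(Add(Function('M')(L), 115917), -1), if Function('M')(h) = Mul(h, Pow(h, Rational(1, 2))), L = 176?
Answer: Add(Rational(115917, 13431299113), Mul(Rational(-704, 13431299113), Pow(11, Rational(1, 2)))) ≈ 8.4565e-6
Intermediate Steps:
Function('M')(h) = Pow(h, Rational(3, 2))
Pow(Add(Function('M')(L), 115917), -1) = Pow(Add(Pow(176, Rational(3, 2)), 115917), -1) = Pow(Add(Mul(704, Pow(11, Rational(1, 2))), 115917), -1) = Pow(Add(115917, Mul(704, Pow(11, Rational(1, 2)))), -1)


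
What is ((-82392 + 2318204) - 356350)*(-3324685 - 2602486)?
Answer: -11139892662002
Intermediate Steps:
((-82392 + 2318204) - 356350)*(-3324685 - 2602486) = (2235812 - 356350)*(-5927171) = 1879462*(-5927171) = -11139892662002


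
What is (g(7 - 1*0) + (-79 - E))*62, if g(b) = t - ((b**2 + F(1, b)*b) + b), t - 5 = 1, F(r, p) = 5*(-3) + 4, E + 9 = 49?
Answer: -5704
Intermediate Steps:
E = 40 (E = -9 + 49 = 40)
F(r, p) = -11 (F(r, p) = -15 + 4 = -11)
t = 6 (t = 5 + 1 = 6)
g(b) = 6 - b**2 + 10*b (g(b) = 6 - ((b**2 - 11*b) + b) = 6 - (b**2 - 10*b) = 6 + (-b**2 + 10*b) = 6 - b**2 + 10*b)
(g(7 - 1*0) + (-79 - E))*62 = ((6 - (7 - 1*0)**2 + 10*(7 - 1*0)) + (-79 - 1*40))*62 = ((6 - (7 + 0)**2 + 10*(7 + 0)) + (-79 - 40))*62 = ((6 - 1*7**2 + 10*7) - 119)*62 = ((6 - 1*49 + 70) - 119)*62 = ((6 - 49 + 70) - 119)*62 = (27 - 119)*62 = -92*62 = -5704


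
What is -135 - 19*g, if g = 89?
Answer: -1826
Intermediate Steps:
-135 - 19*g = -135 - 19*89 = -135 - 1691 = -1826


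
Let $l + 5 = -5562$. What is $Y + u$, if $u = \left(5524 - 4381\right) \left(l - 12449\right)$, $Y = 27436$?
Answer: $-20564852$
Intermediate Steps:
$l = -5567$ ($l = -5 - 5562 = -5567$)
$u = -20592288$ ($u = \left(5524 - 4381\right) \left(-5567 - 12449\right) = 1143 \left(-18016\right) = -20592288$)
$Y + u = 27436 - 20592288 = -20564852$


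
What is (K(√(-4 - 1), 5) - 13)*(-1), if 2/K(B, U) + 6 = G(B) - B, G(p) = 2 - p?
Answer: 119/9 - I*√5/9 ≈ 13.222 - 0.24845*I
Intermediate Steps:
K(B, U) = 2/(-4 - 2*B) (K(B, U) = 2/(-6 + ((2 - B) - B)) = 2/(-6 + (2 - 2*B)) = 2/(-4 - 2*B))
(K(√(-4 - 1), 5) - 13)*(-1) = (-1/(2 + √(-4 - 1)) - 13)*(-1) = (-1/(2 + √(-5)) - 13)*(-1) = (-1/(2 + I*√5) - 13)*(-1) = (-13 - 1/(2 + I*√5))*(-1) = 13 + 1/(2 + I*√5)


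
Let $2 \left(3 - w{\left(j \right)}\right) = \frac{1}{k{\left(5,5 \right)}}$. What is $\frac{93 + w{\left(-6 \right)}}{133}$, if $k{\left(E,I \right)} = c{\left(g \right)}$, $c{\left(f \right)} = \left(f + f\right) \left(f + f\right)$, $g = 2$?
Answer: $\frac{3071}{4256} \approx 0.72157$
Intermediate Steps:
$c{\left(f \right)} = 4 f^{2}$ ($c{\left(f \right)} = 2 f 2 f = 4 f^{2}$)
$k{\left(E,I \right)} = 16$ ($k{\left(E,I \right)} = 4 \cdot 2^{2} = 4 \cdot 4 = 16$)
$w{\left(j \right)} = \frac{95}{32}$ ($w{\left(j \right)} = 3 - \frac{1}{2 \cdot 16} = 3 - \frac{1}{32} = \frac{95}{32}$)
$\frac{93 + w{\left(-6 \right)}}{133} = \frac{93 + \frac{95}{32}}{133} = \frac{3071}{32} \cdot \frac{1}{133} = \frac{3071}{4256}$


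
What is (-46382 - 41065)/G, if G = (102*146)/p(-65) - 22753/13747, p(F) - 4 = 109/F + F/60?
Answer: -1162463490003/159659850569 ≈ -7.2809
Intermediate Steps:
p(F) = 4 + 109/F + F/60 (p(F) = 4 + (109/F + F/60) = 4 + 109/F + F/60)
G = 159659850569/13293349 (G = (102*146)/(4 + 109/(-65) + (1/60)*(-65)) - 22753/13747 = 14892/(4 + 109*(-1/65) - 13/12) - 22753*1/13747 = 14892/(4 - 109/65 - 13/12) - 22753/13747 = 14892/(967/780) - 22753/13747 = 14892*(780/967) - 22753/13747 = 11615760/967 - 22753/13747 = 159659850569/13293349 ≈ 12011.)
(-46382 - 41065)/G = (-46382 - 41065)/(159659850569/13293349) = -87447*13293349/159659850569 = -1162463490003/159659850569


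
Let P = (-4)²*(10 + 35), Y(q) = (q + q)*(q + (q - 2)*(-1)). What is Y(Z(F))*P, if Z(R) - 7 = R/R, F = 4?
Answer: 23040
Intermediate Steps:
Z(R) = 8 (Z(R) = 7 + R/R = 7 + 1 = 8)
Y(q) = 4*q (Y(q) = (2*q)*(q + (-2 + q)*(-1)) = (2*q)*(q + (2 - q)) = (2*q)*2 = 4*q)
P = 720 (P = 16*45 = 720)
Y(Z(F))*P = (4*8)*720 = 32*720 = 23040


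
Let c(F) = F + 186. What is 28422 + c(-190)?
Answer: 28418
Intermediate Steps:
c(F) = 186 + F
28422 + c(-190) = 28422 + (186 - 190) = 28422 - 4 = 28418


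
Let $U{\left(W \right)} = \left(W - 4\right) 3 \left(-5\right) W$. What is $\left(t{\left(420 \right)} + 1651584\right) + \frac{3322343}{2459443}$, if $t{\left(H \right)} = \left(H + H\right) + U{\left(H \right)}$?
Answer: $- \frac{2381662252225}{2459443} \approx -9.6838 \cdot 10^{5}$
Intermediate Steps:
$U{\left(W \right)} = - 15 W \left(-4 + W\right)$ ($U{\left(W \right)} = \left(-4 + W\right) \left(- 15 W\right) = - 15 W \left(-4 + W\right)$)
$t{\left(H \right)} = 2 H + 15 H \left(4 - H\right)$ ($t{\left(H \right)} = \left(H + H\right) + 15 H \left(4 - H\right) = 2 H + 15 H \left(4 - H\right)$)
$\left(t{\left(420 \right)} + 1651584\right) + \frac{3322343}{2459443} = \left(420 \left(62 - 6300\right) + 1651584\right) + \frac{3322343}{2459443} = \left(420 \left(62 - 6300\right) + 1651584\right) + 3322343 \cdot \frac{1}{2459443} = \left(420 \left(-6238\right) + 1651584\right) + \frac{3322343}{2459443} = \left(-2619960 + 1651584\right) + \frac{3322343}{2459443} = -968376 + \frac{3322343}{2459443} = - \frac{2381662252225}{2459443}$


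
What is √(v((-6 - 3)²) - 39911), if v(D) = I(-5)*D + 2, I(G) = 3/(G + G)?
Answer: I*√3993330/10 ≈ 199.83*I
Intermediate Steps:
I(G) = 3/(2*G) (I(G) = 3/((2*G)) = 3*(1/(2*G)) = 3/(2*G))
v(D) = 2 - 3*D/10 (v(D) = ((3/2)/(-5))*D + 2 = ((3/2)*(-⅕))*D + 2 = -3*D/10 + 2 = 2 - 3*D/10)
√(v((-6 - 3)²) - 39911) = √((2 - 3*(-6 - 3)²/10) - 39911) = √((2 - 3/10*(-9)²) - 39911) = √((2 - 3/10*81) - 39911) = √((2 - 243/10) - 39911) = √(-223/10 - 39911) = √(-399333/10) = I*√3993330/10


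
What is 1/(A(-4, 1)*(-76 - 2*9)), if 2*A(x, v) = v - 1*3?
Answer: 1/94 ≈ 0.010638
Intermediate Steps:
A(x, v) = -3/2 + v/2 (A(x, v) = (v - 1*3)/2 = (v - 3)/2 = (-3 + v)/2 = -3/2 + v/2)
1/(A(-4, 1)*(-76 - 2*9)) = 1/((-3/2 + (1/2)*1)*(-76 - 2*9)) = 1/((-3/2 + 1/2)*(-76 - 18)) = 1/(-1*(-94)) = 1/94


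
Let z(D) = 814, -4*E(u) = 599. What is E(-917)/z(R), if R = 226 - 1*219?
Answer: -599/3256 ≈ -0.18397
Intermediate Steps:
R = 7 (R = 226 - 219 = 7)
E(u) = -599/4 (E(u) = -¼*599 = -599/4)
E(-917)/z(R) = -599/4/814 = -599/4*1/814 = -599/3256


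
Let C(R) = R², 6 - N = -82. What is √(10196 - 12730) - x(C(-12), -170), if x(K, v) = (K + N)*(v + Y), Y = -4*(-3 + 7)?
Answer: 43152 + I*√2534 ≈ 43152.0 + 50.339*I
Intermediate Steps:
N = 88 (N = 6 - 1*(-82) = 6 + 82 = 88)
Y = -16 (Y = -4*4 = -16)
x(K, v) = (-16 + v)*(88 + K) (x(K, v) = (K + 88)*(v - 16) = (88 + K)*(-16 + v) = (-16 + v)*(88 + K))
√(10196 - 12730) - x(C(-12), -170) = √(10196 - 12730) - (-1408 - 16*(-12)² + 88*(-170) + (-12)²*(-170)) = √(-2534) - (-1408 - 16*144 - 14960 + 144*(-170)) = I*√2534 - (-1408 - 2304 - 14960 - 24480) = I*√2534 - 1*(-43152) = I*√2534 + 43152 = 43152 + I*√2534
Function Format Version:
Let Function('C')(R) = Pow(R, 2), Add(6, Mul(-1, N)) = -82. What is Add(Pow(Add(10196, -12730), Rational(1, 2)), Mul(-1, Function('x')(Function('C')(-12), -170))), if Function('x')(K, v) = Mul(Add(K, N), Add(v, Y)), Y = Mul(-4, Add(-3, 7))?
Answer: Add(43152, Mul(I, Pow(2534, Rational(1, 2)))) ≈ Add(43152., Mul(50.339, I))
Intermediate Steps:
N = 88 (N = Add(6, Mul(-1, -82)) = Add(6, 82) = 88)
Y = -16 (Y = Mul(-4, 4) = -16)
Function('x')(K, v) = Mul(Add(-16, v), Add(88, K)) (Function('x')(K, v) = Mul(Add(K, 88), Add(v, -16)) = Mul(Add(88, K), Add(-16, v)) = Mul(Add(-16, v), Add(88, K)))
Add(Pow(Add(10196, -12730), Rational(1, 2)), Mul(-1, Function('x')(Function('C')(-12), -170))) = Add(Pow(Add(10196, -12730), Rational(1, 2)), Mul(-1, Add(-1408, Mul(-16, Pow(-12, 2)), Mul(88, -170), Mul(Pow(-12, 2), -170)))) = Add(Pow(-2534, Rational(1, 2)), Mul(-1, Add(-1408, Mul(-16, 144), -14960, Mul(144, -170)))) = Add(Mul(I, Pow(2534, Rational(1, 2))), Mul(-1, Add(-1408, -2304, -14960, -24480))) = Add(Mul(I, Pow(2534, Rational(1, 2))), Mul(-1, -43152)) = Add(Mul(I, Pow(2534, Rational(1, 2))), 43152) = Add(43152, Mul(I, Pow(2534, Rational(1, 2))))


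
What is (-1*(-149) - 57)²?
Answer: 8464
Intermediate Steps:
(-1*(-149) - 57)² = (149 - 57)² = 92² = 8464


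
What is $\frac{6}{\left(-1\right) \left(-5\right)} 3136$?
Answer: $\frac{18816}{5} \approx 3763.2$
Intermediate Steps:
$\frac{6}{\left(-1\right) \left(-5\right)} 3136 = \frac{6}{5} \cdot 3136 = \frac{18816}{5}$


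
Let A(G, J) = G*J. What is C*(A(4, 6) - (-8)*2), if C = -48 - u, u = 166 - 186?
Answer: -1120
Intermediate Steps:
u = -20
C = -28 (C = -48 - 1*(-20) = -48 + 20 = -28)
C*(A(4, 6) - (-8)*2) = -28*(4*6 - (-8)*2) = -28*(24 - 1*(-16)) = -28*(24 + 16) = -28*40 = -1120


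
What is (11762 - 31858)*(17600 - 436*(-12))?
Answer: -458831872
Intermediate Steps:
(11762 - 31858)*(17600 - 436*(-12)) = -20096*(17600 + 5232) = -20096*22832 = -458831872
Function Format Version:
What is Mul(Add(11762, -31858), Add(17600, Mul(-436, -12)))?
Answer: -458831872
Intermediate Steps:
Mul(Add(11762, -31858), Add(17600, Mul(-436, -12))) = Mul(-20096, Add(17600, 5232)) = Mul(-20096, 22832) = -458831872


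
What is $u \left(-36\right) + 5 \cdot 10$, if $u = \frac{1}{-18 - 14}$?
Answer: $\frac{409}{8} \approx 51.125$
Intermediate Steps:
$u = - \frac{1}{32}$ ($u = \frac{1}{-18 - 14} = \frac{1}{-32} = - \frac{1}{32} \approx -0.03125$)
$u \left(-36\right) + 5 \cdot 10 = \left(- \frac{1}{32}\right) \left(-36\right) + 5 \cdot 10 = \frac{9}{8} + 50 = \frac{409}{8}$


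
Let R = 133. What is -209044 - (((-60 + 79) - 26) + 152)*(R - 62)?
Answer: -219339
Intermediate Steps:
-209044 - (((-60 + 79) - 26) + 152)*(R - 62) = -209044 - (((-60 + 79) - 26) + 152)*(133 - 62) = -209044 - ((19 - 26) + 152)*71 = -209044 - (-7 + 152)*71 = -209044 - 145*71 = -209044 - 1*10295 = -209044 - 10295 = -219339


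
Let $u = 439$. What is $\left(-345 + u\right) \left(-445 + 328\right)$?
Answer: $-10998$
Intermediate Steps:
$\left(-345 + u\right) \left(-445 + 328\right) = \left(-345 + 439\right) \left(-445 + 328\right) = 94 \left(-117\right) = -10998$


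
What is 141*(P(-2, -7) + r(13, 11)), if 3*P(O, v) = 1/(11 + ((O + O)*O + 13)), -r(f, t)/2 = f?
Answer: -117265/32 ≈ -3664.5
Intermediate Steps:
r(f, t) = -2*f
P(O, v) = 1/(3*(24 + 2*O²)) (P(O, v) = 1/(3*(11 + ((O + O)*O + 13))) = 1/(3*(11 + ((2*O)*O + 13))) = 1/(3*(11 + (2*O² + 13))) = 1/(3*(11 + (13 + 2*O²))) = 1/(3*(24 + 2*O²)))
141*(P(-2, -7) + r(13, 11)) = 141*(1/(6*(12 + (-2)²)) - 2*13) = 141*(1/(6*(12 + 4)) - 26) = 141*((⅙)/16 - 26) = 141*((⅙)*(1/16) - 26) = 141*(1/96 - 26) = 141*(-2495/96) = -117265/32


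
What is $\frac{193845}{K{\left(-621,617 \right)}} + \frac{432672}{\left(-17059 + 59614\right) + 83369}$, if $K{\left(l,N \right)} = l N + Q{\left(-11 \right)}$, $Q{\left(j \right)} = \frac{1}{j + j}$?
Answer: $\frac{155508746130}{53073534571} \approx 2.9301$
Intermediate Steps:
$Q{\left(j \right)} = \frac{1}{2 j}$
$K{\left(l,N \right)} = - \frac{1}{22} + N l$ ($K{\left(l,N \right)} = l N + \frac{1}{2 \left(-11\right)} = N l + \frac{1}{2} \left(- \frac{1}{11}\right) = N l - \frac{1}{22} = - \frac{1}{22} + N l$)
$\frac{193845}{K{\left(-621,617 \right)}} + \frac{432672}{\left(-17059 + 59614\right) + 83369} = \frac{193845}{- \frac{1}{22} + 617 \left(-621\right)} + \frac{432672}{\left(-17059 + 59614\right) + 83369} = \frac{193845}{- \frac{1}{22} - 383157} + \frac{432672}{42555 + 83369} = \frac{193845}{- \frac{8429455}{22}} + \frac{432672}{125924} = 193845 \left(- \frac{22}{8429455}\right) + 432672 \cdot \frac{1}{125924} = - \frac{852918}{1685891} + \frac{108168}{31481} = \frac{155508746130}{53073534571}$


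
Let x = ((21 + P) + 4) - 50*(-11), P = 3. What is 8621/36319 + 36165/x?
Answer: 1318459573/20992382 ≈ 62.807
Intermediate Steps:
x = 578 (x = ((21 + 3) + 4) - 50*(-11) = (24 + 4) + 550 = 28 + 550 = 578)
8621/36319 + 36165/x = 8621/36319 + 36165/578 = 1318459573/20992382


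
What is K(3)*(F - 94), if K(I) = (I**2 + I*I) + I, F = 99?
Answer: 105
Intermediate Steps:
K(I) = I + 2*I**2 (K(I) = (I**2 + I**2) + I = 2*I**2 + I = I + 2*I**2)
K(3)*(F - 94) = (3*(1 + 2*3))*(99 - 94) = (3*(1 + 6))*5 = (3*7)*5 = 21*5 = 105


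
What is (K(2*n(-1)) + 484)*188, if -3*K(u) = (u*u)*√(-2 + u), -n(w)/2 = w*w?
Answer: 90992 - 3008*I*√6/3 ≈ 90992.0 - 2456.0*I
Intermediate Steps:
n(w) = -2*w² (n(w) = -2*w*w = -2*w²)
K(u) = -u²*√(-2 + u)/3 (K(u) = -u*u*√(-2 + u)/3 = -u²*√(-2 + u)/3)
(K(2*n(-1)) + 484)*188 = (-(2*(-2*(-1)²))²*√(-2 + 2*(-2*(-1)²))/3 + 484)*188 = (-(2*(-2*1))²*√(-2 + 2*(-2*1))/3 + 484)*188 = (-(2*(-2))²*√(-2 + 2*(-2))/3 + 484)*188 = (-⅓*(-4)²*√(-2 - 4) + 484)*188 = (-⅓*16*√(-6) + 484)*188 = (-⅓*16*I*√6 + 484)*188 = (-16*I*√6/3 + 484)*188 = (484 - 16*I*√6/3)*188 = 90992 - 3008*I*√6/3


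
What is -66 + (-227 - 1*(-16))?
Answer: -277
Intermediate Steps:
-66 + (-227 - 1*(-16)) = -66 + (-227 + 16) = -66 - 211 = -277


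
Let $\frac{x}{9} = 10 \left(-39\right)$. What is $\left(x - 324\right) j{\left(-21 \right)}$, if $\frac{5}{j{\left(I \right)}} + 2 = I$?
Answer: $\frac{19170}{23} \approx 833.48$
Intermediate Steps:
$j{\left(I \right)} = \frac{5}{-2 + I}$
$x = -3510$ ($x = 9 \cdot 10 \left(-39\right) = 9 \left(-390\right) = -3510$)
$\left(x - 324\right) j{\left(-21 \right)} = \left(-3510 - 324\right) \frac{5}{-2 - 21} = - 3834 \frac{5}{-23} = - 3834 \cdot 5 \left(- \frac{1}{23}\right) = \left(-3834\right) \left(- \frac{5}{23}\right) = \frac{19170}{23}$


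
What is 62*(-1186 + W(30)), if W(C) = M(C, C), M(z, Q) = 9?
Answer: -72974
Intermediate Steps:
W(C) = 9
62*(-1186 + W(30)) = 62*(-1186 + 9) = 62*(-1177) = -72974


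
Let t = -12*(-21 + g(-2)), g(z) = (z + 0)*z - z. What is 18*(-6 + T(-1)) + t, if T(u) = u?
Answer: 54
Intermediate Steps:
g(z) = z**2 - z (g(z) = z*z - z = z**2 - z)
t = 180 (t = -12*(-21 - 2*(-1 - 2)) = -12*(-21 - 2*(-3)) = -12*(-21 + 6) = -12*(-15) = 180)
18*(-6 + T(-1)) + t = 18*(-6 - 1) + 180 = 18*(-7) + 180 = -126 + 180 = 54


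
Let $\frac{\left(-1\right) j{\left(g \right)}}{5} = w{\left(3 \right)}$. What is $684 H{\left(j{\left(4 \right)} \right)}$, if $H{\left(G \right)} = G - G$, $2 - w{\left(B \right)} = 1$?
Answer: $0$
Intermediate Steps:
$w{\left(B \right)} = 1$ ($w{\left(B \right)} = 2 - 1 = 1$)
$j{\left(g \right)} = -5$ ($j{\left(g \right)} = \left(-5\right) 1 = -5$)
$H{\left(G \right)} = 0$
$684 H{\left(j{\left(4 \right)} \right)} = 684 \cdot 0 = 0$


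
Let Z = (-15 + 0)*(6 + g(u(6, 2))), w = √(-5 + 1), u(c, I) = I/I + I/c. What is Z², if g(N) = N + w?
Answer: 11200 + 6600*I ≈ 11200.0 + 6600.0*I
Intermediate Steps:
u(c, I) = 1 + I/c
w = 2*I (w = √(-4) = 2*I ≈ 2.0*I)
g(N) = N + 2*I
Z = -110 - 30*I (Z = (-15 + 0)*(6 + ((2 + 6)/6 + 2*I)) = -15*(6 + ((⅙)*8 + 2*I)) = -15*(6 + (4/3 + 2*I)) = -15*(22/3 + 2*I) = -110 - 30*I ≈ -110.0 - 30.0*I)
Z² = (-110 - 30*I)²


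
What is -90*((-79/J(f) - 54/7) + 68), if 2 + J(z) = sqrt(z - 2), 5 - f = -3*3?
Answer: -51075/14 + 3555*sqrt(3)/2 ≈ -569.49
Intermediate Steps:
f = 14 (f = 5 - (-3)*3 = 5 - 1*(-9) = 5 + 9 = 14)
J(z) = -2 + sqrt(-2 + z) (J(z) = -2 + sqrt(z - 2) = -2 + sqrt(-2 + z))
-90*((-79/J(f) - 54/7) + 68) = -90*((-79/(-2 + sqrt(-2 + 14)) - 54/7) + 68) = -90*((-79/(-2 + sqrt(12)) - 54*1/7) + 68) = -90*((-79/(-2 + 2*sqrt(3)) - 54/7) + 68) = -90*((-54/7 - 79/(-2 + 2*sqrt(3))) + 68) = -90*(422/7 - 79/(-2 + 2*sqrt(3))) = -37980/7 + 7110/(-2 + 2*sqrt(3))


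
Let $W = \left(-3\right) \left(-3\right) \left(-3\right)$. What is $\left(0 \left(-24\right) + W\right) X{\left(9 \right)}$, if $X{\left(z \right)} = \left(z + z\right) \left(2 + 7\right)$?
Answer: $-4374$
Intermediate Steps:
$X{\left(z \right)} = 18 z$ ($X{\left(z \right)} = 2 z 9 = 18 z$)
$W = -27$ ($W = 9 \left(-3\right) = -27$)
$\left(0 \left(-24\right) + W\right) X{\left(9 \right)} = \left(0 \left(-24\right) - 27\right) 18 \cdot 9 = \left(0 - 27\right) 162 = \left(-27\right) 162 = -4374$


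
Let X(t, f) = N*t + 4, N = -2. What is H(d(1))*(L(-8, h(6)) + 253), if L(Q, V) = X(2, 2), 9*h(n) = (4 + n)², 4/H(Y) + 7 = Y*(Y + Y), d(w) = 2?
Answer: 1012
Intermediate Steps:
H(Y) = 4/(-7 + 2*Y²) (H(Y) = 4/(-7 + Y*(Y + Y)) = 4/(-7 + Y*(2*Y)) = 4/(-7 + 2*Y²))
h(n) = (4 + n)²/9
X(t, f) = 4 - 2*t (X(t, f) = -2*t + 4 = 4 - 2*t)
L(Q, V) = 0 (L(Q, V) = 4 - 2*2 = 4 - 4 = 0)
H(d(1))*(L(-8, h(6)) + 253) = (4/(-7 + 2*2²))*(0 + 253) = (4/(-7 + 2*4))*253 = (4/(-7 + 8))*253 = (4/1)*253 = (4*1)*253 = 4*253 = 1012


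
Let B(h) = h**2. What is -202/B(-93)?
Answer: -202/8649 ≈ -0.023355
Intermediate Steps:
-202/B(-93) = -202/((-93)**2) = -202/8649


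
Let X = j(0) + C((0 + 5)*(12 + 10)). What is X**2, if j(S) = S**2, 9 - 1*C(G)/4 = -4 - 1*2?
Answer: 3600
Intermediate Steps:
C(G) = 60 (C(G) = 36 - 4*(-4 - 1*2) = 36 - 4*(-4 - 2) = 36 - 4*(-6) = 36 + 24 = 60)
X = 60 (X = 0**2 + 60 = 0 + 60 = 60)
X**2 = 60**2 = 3600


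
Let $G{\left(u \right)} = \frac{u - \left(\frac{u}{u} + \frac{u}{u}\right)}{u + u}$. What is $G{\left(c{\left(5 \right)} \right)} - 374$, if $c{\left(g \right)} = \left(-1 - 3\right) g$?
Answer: $- \frac{7469}{20} \approx -373.45$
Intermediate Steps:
$c{\left(g \right)} = - 4 g$ ($c{\left(g \right)} = \left(-1 - 3\right) g = - 4 g$)
$G{\left(u \right)} = \frac{-2 + u}{2 u}$ ($G{\left(u \right)} = \frac{u - \left(1 + 1\right)}{2 u} = \left(u - 2\right) \frac{1}{2 u} = \left(-2 + u\right) \frac{1}{2 u} = \frac{-2 + u}{2 u}$)
$G{\left(c{\left(5 \right)} \right)} - 374 = \frac{-2 - 20}{2 \left(\left(-4\right) 5\right)} - 374 = \frac{-2 - 20}{2 \left(-20\right)} - 374 = \frac{1}{2} \left(- \frac{1}{20}\right) \left(-22\right) - 374 = \frac{11}{20} - 374 = - \frac{7469}{20}$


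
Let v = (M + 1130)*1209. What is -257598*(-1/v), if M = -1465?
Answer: -85866/135005 ≈ -0.63602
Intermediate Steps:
v = -405015 (v = (-1465 + 1130)*1209 = -335*1209 = -405015)
-257598*(-1/v) = -257598/((-1*(-405015))) = -257598/405015 = -257598*1/405015 = -85866/135005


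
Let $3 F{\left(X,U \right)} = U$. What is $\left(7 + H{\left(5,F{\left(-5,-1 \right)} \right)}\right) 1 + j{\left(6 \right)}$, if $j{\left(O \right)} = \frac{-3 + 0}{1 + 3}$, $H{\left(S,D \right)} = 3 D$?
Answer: $\frac{21}{4} \approx 5.25$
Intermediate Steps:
$F{\left(X,U \right)} = \frac{U}{3}$
$j{\left(O \right)} = - \frac{3}{4}$
$\left(7 + H{\left(5,F{\left(-5,-1 \right)} \right)}\right) 1 + j{\left(6 \right)} = \left(7 + 3 \cdot \frac{1}{3} \left(-1\right)\right) 1 - \frac{3}{4} = \left(7 + 3 \left(- \frac{1}{3}\right)\right) 1 - \frac{3}{4} = \left(7 - 1\right) 1 - \frac{3}{4} = 6 \cdot 1 - \frac{3}{4} = 6 - \frac{3}{4} = \frac{21}{4}$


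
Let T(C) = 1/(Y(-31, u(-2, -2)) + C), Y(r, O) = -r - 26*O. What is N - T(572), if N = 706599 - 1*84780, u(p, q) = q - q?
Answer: 374956856/603 ≈ 6.2182e+5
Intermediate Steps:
u(p, q) = 0
N = 621819 (N = 706599 - 84780 = 621819)
T(C) = 1/(31 + C) (T(C) = 1/((-1*(-31) - 26*0) + C) = 1/((31 + 0) + C) = 1/(31 + C))
N - T(572) = 621819 - 1/(31 + 572) = 621819 - 1/603 = 374956856/603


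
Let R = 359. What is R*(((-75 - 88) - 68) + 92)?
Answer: -49901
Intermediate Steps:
R*(((-75 - 88) - 68) + 92) = 359*(((-75 - 88) - 68) + 92) = 359*((-163 - 68) + 92) = 359*(-231 + 92) = 359*(-139) = -49901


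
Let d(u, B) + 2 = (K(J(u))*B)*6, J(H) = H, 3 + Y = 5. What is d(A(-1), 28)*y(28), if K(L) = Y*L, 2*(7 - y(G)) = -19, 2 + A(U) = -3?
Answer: -27753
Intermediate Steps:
Y = 2 (Y = -3 + 5 = 2)
A(U) = -5 (A(U) = -2 - 3 = -5)
y(G) = 33/2 (y(G) = 7 - ½*(-19) = 7 + 19/2 = 33/2)
K(L) = 2*L
d(u, B) = -2 + 12*B*u (d(u, B) = -2 + ((2*u)*B)*6 = -2 + (2*B*u)*6 = -2 + 12*B*u)
d(A(-1), 28)*y(28) = (-2 + 12*28*(-5))*(33/2) = (-2 - 1680)*(33/2) = -1682*33/2 = -27753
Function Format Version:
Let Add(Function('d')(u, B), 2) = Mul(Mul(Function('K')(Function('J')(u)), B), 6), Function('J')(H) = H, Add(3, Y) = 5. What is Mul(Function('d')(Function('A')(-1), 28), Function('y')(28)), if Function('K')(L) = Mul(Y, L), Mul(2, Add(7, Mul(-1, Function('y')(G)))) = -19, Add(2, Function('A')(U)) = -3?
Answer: -27753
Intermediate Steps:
Y = 2 (Y = Add(-3, 5) = 2)
Function('A')(U) = -5 (Function('A')(U) = Add(-2, -3) = -5)
Function('y')(G) = Rational(33, 2) (Function('y')(G) = Add(7, Mul(Rational(-1, 2), -19)) = Add(7, Rational(19, 2)) = Rational(33, 2))
Function('K')(L) = Mul(2, L)
Function('d')(u, B) = Add(-2, Mul(12, B, u)) (Function('d')(u, B) = Add(-2, Mul(Mul(Mul(2, u), B), 6)) = Add(-2, Mul(Mul(2, B, u), 6)) = Add(-2, Mul(12, B, u)))
Mul(Function('d')(Function('A')(-1), 28), Function('y')(28)) = Mul(Add(-2, Mul(12, 28, -5)), Rational(33, 2)) = Mul(Add(-2, -1680), Rational(33, 2)) = Mul(-1682, Rational(33, 2)) = -27753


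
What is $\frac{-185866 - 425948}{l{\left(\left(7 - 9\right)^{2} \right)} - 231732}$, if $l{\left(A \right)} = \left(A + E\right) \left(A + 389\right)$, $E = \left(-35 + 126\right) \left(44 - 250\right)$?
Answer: $\frac{14567}{180889} \approx 0.08053$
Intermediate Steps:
$E = -18746$ ($E = 91 \left(-206\right) = -18746$)
$l{\left(A \right)} = \left(-18746 + A\right) \left(389 + A\right)$ ($l{\left(A \right)} = \left(A - 18746\right) \left(A + 389\right) = \left(-18746 + A\right) \left(389 + A\right)$)
$\frac{-185866 - 425948}{l{\left(\left(7 - 9\right)^{2} \right)} - 231732} = \frac{-185866 - 425948}{\left(-7292194 + \left(\left(7 - 9\right)^{2}\right)^{2} - 18357 \left(7 - 9\right)^{2}\right) - 231732} = - \frac{611814}{\left(-7292194 + \left(\left(-2\right)^{2}\right)^{2} - 18357 \left(-2\right)^{2}\right) - 231732} = - \frac{611814}{\left(-7292194 + 4^{2} - 73428\right) - 231732} = - \frac{611814}{\left(-7292194 + 16 - 73428\right) - 231732} = - \frac{611814}{-7365606 - 231732} = - \frac{611814}{-7597338} = \left(-611814\right) \left(- \frac{1}{7597338}\right) = \frac{14567}{180889}$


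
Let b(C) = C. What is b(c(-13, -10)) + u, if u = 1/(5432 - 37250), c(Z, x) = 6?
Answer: 190907/31818 ≈ 6.0000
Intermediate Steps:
u = -1/31818 (u = 1/(-31818) = -1/31818 ≈ -3.1429e-5)
b(c(-13, -10)) + u = 6 - 1/31818 = 190907/31818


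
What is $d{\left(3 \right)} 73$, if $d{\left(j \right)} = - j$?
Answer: $-219$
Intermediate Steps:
$d{\left(3 \right)} 73 = \left(-1\right) 3 \cdot 73 = \left(-3\right) 73 = -219$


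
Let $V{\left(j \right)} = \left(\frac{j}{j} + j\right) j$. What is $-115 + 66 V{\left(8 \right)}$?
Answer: $4637$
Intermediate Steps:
$V{\left(j \right)} = j \left(1 + j\right)$ ($V{\left(j \right)} = \left(1 + j\right) j = j \left(1 + j\right)$)
$-115 + 66 V{\left(8 \right)} = -115 + 66 \cdot 8 \left(1 + 8\right) = -115 + 66 \cdot 8 \cdot 9 = -115 + 66 \cdot 72 = -115 + 4752 = 4637$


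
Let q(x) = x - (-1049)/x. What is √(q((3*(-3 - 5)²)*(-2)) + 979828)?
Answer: √2256632682/48 ≈ 989.67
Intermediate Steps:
q(x) = x + 1049/x
√(q((3*(-3 - 5)²)*(-2)) + 979828) = √(((3*(-3 - 5)²)*(-2) + 1049/(((3*(-3 - 5)²)*(-2)))) + 979828) = √(((3*(-8)²)*(-2) + 1049/(((3*(-8)²)*(-2)))) + 979828) = √(((3*64)*(-2) + 1049/(((3*64)*(-2)))) + 979828) = √((192*(-2) + 1049/((192*(-2)))) + 979828) = √((-384 + 1049/(-384)) + 979828) = √((-384 + 1049*(-1/384)) + 979828) = √((-384 - 1049/384) + 979828) = √(-148505/384 + 979828) = √(376105447/384) = √2256632682/48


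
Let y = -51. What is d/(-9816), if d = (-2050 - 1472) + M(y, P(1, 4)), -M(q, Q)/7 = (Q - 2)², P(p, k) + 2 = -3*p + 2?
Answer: 3697/9816 ≈ 0.37663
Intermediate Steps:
P(p, k) = -3*p (P(p, k) = -2 + (-3*p + 2) = -2 + (2 - 3*p) = -3*p)
M(q, Q) = -7*(-2 + Q)² (M(q, Q) = -7*(Q - 2)² = -7*(-2 + Q)²)
d = -3697 (d = (-2050 - 1472) - 7*(-2 - 3*1)² = -3522 - 7*(-2 - 3)² = -3522 - 7*(-5)² = -3522 - 7*25 = -3522 - 175 = -3697)
d/(-9816) = -3697/(-9816) = -3697*(-1/9816) = 3697/9816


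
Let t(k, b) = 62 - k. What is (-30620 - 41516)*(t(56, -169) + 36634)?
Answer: -2643063040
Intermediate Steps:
(-30620 - 41516)*(t(56, -169) + 36634) = (-30620 - 41516)*((62 - 1*56) + 36634) = -72136*((62 - 56) + 36634) = -72136*(6 + 36634) = -72136*36640 = -2643063040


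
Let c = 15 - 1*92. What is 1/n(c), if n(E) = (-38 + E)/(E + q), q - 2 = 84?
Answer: -9/115 ≈ -0.078261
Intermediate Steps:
q = 86 (q = 2 + 84 = 86)
c = -77 (c = 15 - 92 = -77)
n(E) = (-38 + E)/(86 + E) (n(E) = (-38 + E)/(E + 86) = (-38 + E)/(86 + E))
1/n(c) = 1/((-38 - 77)/(86 - 77)) = 1/(-115/9) = -9/115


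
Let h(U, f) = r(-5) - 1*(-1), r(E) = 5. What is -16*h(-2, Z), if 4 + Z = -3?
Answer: -96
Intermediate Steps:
Z = -7 (Z = -4 - 3 = -7)
h(U, f) = 6 (h(U, f) = 5 - 1*(-1) = 5 + 1 = 6)
-16*h(-2, Z) = -16*6 = -96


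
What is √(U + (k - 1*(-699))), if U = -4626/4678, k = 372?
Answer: 6*√162609619/2339 ≈ 32.711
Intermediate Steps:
U = -2313/2339 (U = -4626*1/4678 = -2313/2339 ≈ -0.98888)
√(U + (k - 1*(-699))) = √(-2313/2339 + (372 - 1*(-699))) = √(-2313/2339 + (372 + 699)) = √(-2313/2339 + 1071) = √(2502756/2339) = 6*√162609619/2339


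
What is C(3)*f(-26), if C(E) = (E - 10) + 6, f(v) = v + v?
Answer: 52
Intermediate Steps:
f(v) = 2*v
C(E) = -4 + E (C(E) = (-10 + E) + 6 = -4 + E)
C(3)*f(-26) = (-4 + 3)*(2*(-26)) = -1*(-52) = 52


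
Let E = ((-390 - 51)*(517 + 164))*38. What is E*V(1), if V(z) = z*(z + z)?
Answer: -22824396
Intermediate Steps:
V(z) = 2*z² (V(z) = z*(2*z) = 2*z²)
E = -11412198 (E = -441*681*38 = -300321*38 = -11412198)
E*V(1) = -22824396*1² = -22824396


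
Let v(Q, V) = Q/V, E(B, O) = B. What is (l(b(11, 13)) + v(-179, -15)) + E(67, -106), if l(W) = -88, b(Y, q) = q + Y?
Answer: -136/15 ≈ -9.0667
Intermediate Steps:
b(Y, q) = Y + q
(l(b(11, 13)) + v(-179, -15)) + E(67, -106) = (-88 - 179/(-15)) + 67 = (-88 - 179*(-1/15)) + 67 = (-88 + 179/15) + 67 = -1141/15 + 67 = -136/15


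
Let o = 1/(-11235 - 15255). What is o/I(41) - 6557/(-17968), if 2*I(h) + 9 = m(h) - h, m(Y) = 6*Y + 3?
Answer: 17282627567/47359245840 ≈ 0.36493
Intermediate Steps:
m(Y) = 3 + 6*Y
I(h) = -3 + 5*h/2 (I(h) = -9/2 + ((3 + 6*h) - h)/2 = -9/2 + (3 + 5*h)/2 = -9/2 + (3/2 + 5*h/2) = -3 + 5*h/2)
o = -1/26490 (o = 1/(-26490) = -1/26490 ≈ -3.7750e-5)
o/I(41) - 6557/(-17968) = -1/(26490*(-3 + (5/2)*41)) - 6557/(-17968) = -1/(26490*(-3 + 205/2)) - 6557*(-1/17968) = -1/(26490*199/2) + 6557/17968 = -1/26490*2/199 + 6557/17968 = -1/2635755 + 6557/17968 = 17282627567/47359245840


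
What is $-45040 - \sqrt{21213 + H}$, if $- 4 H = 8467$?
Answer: $-45040 - \frac{\sqrt{76385}}{2} \approx -45178.0$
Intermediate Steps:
$H = - \frac{8467}{4}$ ($H = \left(- \frac{1}{4}\right) 8467 = - \frac{8467}{4} \approx -2116.8$)
$-45040 - \sqrt{21213 + H} = -45040 - \sqrt{21213 - \frac{8467}{4}} = -45040 - \sqrt{\frac{76385}{4}} = -45040 - \frac{\sqrt{76385}}{2}$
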